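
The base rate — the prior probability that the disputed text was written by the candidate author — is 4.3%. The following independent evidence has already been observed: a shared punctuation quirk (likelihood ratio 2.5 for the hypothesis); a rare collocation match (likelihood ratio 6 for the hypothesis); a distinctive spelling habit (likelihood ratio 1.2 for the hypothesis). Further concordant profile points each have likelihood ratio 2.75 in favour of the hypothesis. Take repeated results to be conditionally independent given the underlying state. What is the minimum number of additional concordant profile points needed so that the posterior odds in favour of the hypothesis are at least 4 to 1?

2

Prior odds = 0.043/0.957 = 43/957.
Combined Bayes factor of the evidence already in hand = 2.5 × 6 × 1.2 = 18.
Odds after that evidence = (43/957) × 18 = 258/319.
Target odds = 4.
Need 2.75ⁿ ≥ 4 ÷ (258/319) = 638/129.
2.75¹ = 2.75 falls short of 638/129 but 2.75² = 7.5625 reaches it, so n = 2.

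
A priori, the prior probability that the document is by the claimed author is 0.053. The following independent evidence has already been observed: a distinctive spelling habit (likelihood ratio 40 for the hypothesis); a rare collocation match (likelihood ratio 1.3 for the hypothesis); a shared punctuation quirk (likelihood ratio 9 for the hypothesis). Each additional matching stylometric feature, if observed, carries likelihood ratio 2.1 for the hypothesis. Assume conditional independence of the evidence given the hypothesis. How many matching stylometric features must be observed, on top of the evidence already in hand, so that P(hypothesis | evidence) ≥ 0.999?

5

Prior odds = 0.053/0.947 = 53/947.
Combined Bayes factor of the evidence already in hand = 40 × 1.3 × 9 = 468.
Odds after that evidence = (53/947) × 468 = 24804/947.
Target odds = 0.999/0.001 = 999.
Need 2.1ⁿ ≥ 999 ÷ (24804/947) = 105117/2756.
2.1⁴ = 19.4481 falls short of 105117/2756 but 2.1⁵ = 4084101/100000 reaches it, so n = 5.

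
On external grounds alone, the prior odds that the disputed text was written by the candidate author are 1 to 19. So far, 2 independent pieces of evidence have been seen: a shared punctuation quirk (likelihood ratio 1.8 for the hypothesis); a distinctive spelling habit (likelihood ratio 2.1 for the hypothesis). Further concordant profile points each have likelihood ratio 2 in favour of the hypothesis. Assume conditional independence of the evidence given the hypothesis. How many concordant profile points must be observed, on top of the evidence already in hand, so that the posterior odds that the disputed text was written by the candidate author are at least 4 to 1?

Prior odds = 1/19.
Combined Bayes factor of the evidence already in hand = 1.8 × 2.1 = 3.78.
Odds after that evidence = (1/19) × 3.78 = 189/950.
Target odds = 4.
Need 2ⁿ ≥ 4 ÷ (189/950) = 3800/189.
2⁴ = 16 falls short of 3800/189 but 2⁵ = 32 reaches it, so n = 5.

5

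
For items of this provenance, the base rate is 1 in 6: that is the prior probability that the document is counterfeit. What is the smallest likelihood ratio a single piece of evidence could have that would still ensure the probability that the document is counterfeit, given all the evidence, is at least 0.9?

Prior odds = (1/6)/(5/6) = 0.2.
Target odds = 0.9/0.1 = 9.
Required Bayes factor = 9 ÷ 0.2 = 45.

45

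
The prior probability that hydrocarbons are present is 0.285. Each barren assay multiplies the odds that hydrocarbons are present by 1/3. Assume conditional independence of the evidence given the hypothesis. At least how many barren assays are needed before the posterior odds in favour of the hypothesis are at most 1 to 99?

4

Prior odds = 0.285/0.715 = 57/143.
Likelihood ratio per barren assay = 1/3.
Target odds = 1/99.
Require (1/3)ⁿ ≤ 1/99 ÷ (57/143) = 13/513.
(1/3)³ = 1/27 is still above 13/513 but (1/3)⁴ = 1/81 is at or below it, so n = 4.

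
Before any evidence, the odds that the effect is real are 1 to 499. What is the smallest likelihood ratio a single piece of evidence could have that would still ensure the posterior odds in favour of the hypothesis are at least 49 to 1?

24451

Prior odds = 1/499.
Target odds = 49.
Required Bayes factor = 49 ÷ (1/499) = 24451.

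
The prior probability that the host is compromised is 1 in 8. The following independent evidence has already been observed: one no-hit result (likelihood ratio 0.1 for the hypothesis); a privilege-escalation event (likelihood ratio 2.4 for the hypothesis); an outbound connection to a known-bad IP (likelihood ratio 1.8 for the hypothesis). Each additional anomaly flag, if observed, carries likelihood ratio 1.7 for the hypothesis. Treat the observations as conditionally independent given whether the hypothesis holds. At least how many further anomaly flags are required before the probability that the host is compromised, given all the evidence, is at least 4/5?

Prior odds = 0.125/0.875 = 1/7.
Combined Bayes factor of the evidence already in hand = 0.1 × 2.4 × 1.8 = 0.432.
Odds after that evidence = (1/7) × 0.432 = 54/875.
Target odds = 0.8/0.2 = 4.
Need 1.7ⁿ ≥ 4 ÷ (54/875) = 1750/27.
1.7⁷ = 410338673/10000000 falls short of 1750/27 but 1.7⁸ ≈69.7576 reaches it, so n = 8.

8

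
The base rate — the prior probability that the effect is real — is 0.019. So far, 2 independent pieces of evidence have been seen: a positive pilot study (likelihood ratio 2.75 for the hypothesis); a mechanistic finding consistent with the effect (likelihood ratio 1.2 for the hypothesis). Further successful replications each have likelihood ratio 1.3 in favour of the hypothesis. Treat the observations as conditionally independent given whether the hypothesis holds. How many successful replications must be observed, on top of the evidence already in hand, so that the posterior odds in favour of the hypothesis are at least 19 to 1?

22

Prior odds = 0.019/0.981 = 19/981.
Combined Bayes factor of the evidence already in hand = 2.75 × 1.2 = 3.3.
Odds after that evidence = (19/981) × 3.3 = 209/3270.
Target odds = 19.
Need 1.3ⁿ ≥ 19 ÷ (209/3270) = 3270/11.
1.3²¹ ≈247.065 falls short of 3270/11 but 1.3²² ≈321.184 reaches it, so n = 22.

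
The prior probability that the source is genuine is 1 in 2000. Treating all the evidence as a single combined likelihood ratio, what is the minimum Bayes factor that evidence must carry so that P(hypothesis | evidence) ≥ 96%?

47976

Prior odds = 0.0005/0.9995 = 1/1999.
Target odds = 0.96/0.04 = 24.
Required Bayes factor = 24 ÷ (1/1999) = 47976.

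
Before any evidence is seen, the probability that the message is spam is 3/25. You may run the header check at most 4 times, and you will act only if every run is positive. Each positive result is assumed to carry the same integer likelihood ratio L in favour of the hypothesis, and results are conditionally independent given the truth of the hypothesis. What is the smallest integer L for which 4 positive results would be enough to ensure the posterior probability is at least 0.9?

3

Prior odds = 0.12/0.88 = 3/22.
Target odds = 0.9/0.1 = 9.
Need L⁴ ≥ 9 ÷ (3/22) = 66.
2⁴ = 16 < 66 ≤ 81 = 3⁴, so L = 3.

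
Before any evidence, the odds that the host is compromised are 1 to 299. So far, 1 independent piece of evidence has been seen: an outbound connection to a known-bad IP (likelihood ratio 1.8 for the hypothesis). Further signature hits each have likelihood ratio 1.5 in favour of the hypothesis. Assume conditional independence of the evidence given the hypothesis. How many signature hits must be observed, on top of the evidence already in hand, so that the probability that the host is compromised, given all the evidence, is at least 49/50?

23

Prior odds = 1/299.
Bayes factor of the evidence already in hand = 1.8.
Odds after that evidence = (1/299) × 1.8 = 9/1495.
Target odds = 0.98/0.02 = 49.
Need 1.5ⁿ ≥ 49 ÷ (9/1495) = 73255/9.
1.5²² ≈7481.83 falls short of 73255/9 but 1.5²³ ≈11222.7 reaches it, so n = 23.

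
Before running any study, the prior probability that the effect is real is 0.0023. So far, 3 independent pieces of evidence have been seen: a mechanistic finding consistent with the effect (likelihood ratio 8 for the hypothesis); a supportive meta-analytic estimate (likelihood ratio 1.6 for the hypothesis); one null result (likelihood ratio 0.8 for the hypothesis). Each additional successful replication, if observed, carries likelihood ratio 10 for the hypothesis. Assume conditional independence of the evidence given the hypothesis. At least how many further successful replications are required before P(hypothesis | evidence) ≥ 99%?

4

Prior odds = 0.0023/0.9977 = 23/9977.
Combined Bayes factor of the evidence already in hand = 8 × 1.6 × 0.8 = 10.24.
Odds after that evidence = (23/9977) × 10.24 = 5888/249425.
Target odds = 0.99/0.01 = 99.
Need 10ⁿ ≥ 99 ÷ (5888/249425) = 24693075/5888.
10³ = 1000 falls short of 24693075/5888 but 10⁴ = 10000 reaches it, so n = 4.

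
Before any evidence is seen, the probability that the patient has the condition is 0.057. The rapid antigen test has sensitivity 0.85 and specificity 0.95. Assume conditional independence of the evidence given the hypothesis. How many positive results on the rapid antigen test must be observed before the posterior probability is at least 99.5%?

3

Prior odds = 0.057/0.943 = 57/943.
False-positive rate = 1 − 0.95 = 0.05; likelihood ratio of a positive = 0.85/0.05 = 17.
Target odds: 0.995 ÷ 0.005 = 199.
Need (57/943) × 17ⁿ ≥ 199, i.e. 17ⁿ ≥ 187657/57.
17² = 289 falls short of 187657/57 but 17³ = 4913 reaches it, so n = 3.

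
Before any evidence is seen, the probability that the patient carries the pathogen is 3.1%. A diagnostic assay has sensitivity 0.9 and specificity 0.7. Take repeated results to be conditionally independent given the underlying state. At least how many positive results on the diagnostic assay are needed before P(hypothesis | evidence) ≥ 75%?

Prior odds = 0.031/0.969 = 31/969.
False-positive rate = 1 − 0.7 = 0.3; likelihood ratio of a positive = 0.9/0.3 = 3.
Target odds: 0.75 ÷ 0.25 = 3.
Require 3ⁿ ≥ 3 ÷ (31/969) = 2907/31.
3⁴ = 81 falls short of 2907/31 but 3⁵ = 243 reaches it, so n = 5.

5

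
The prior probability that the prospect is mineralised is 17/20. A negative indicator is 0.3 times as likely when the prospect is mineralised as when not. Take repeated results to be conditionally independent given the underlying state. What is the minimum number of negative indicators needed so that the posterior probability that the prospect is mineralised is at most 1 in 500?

Prior odds: 0.85 ÷ 0.15 = 17/3.
Likelihood ratio per negative indicator = 0.3.
Target odds: 0.002 ÷ 0.998 = 1/499.
Require 0.3ⁿ ≤ 1/499 ÷ (17/3) = 3/8483.
0.3⁶ = 729/1000000 is still above 3/8483 but 0.3⁷ = 2187/10000000 is at or below it, so n = 7.

7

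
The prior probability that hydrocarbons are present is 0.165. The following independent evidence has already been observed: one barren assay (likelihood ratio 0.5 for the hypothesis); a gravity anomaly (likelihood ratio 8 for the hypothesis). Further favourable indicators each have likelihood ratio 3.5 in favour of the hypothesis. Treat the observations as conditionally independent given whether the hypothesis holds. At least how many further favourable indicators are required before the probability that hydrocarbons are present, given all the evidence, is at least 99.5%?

5

Prior odds = 0.165/0.835 = 33/167.
Combined Bayes factor of the evidence already in hand = 0.5 × 8 = 4.
Odds after that evidence = (33/167) × 4 = 132/167.
Target odds = 0.995/0.005 = 199.
Need 3.5ⁿ ≥ 199 ÷ (132/167) = 33233/132.
3.5⁴ = 150.0625 falls short of 33233/132 but 3.5⁵ = 525.21875 reaches it, so n = 5.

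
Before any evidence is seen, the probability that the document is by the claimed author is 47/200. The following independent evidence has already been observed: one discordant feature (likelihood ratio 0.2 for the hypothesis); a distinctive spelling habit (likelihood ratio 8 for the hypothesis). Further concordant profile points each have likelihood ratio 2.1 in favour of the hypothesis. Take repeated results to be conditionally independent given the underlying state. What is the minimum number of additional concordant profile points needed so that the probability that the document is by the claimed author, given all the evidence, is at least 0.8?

3

Prior odds = 0.235/0.765 = 47/153.
Combined Bayes factor of the evidence already in hand = 0.2 × 8 = 1.6.
Odds after that evidence = (47/153) × 1.6 = 376/765.
Target odds = 0.8/0.2 = 4.
Need 2.1ⁿ ≥ 4 ÷ (376/765) = 765/94.
2.1² = 4.41 falls short of 765/94 but 2.1³ = 9.261 reaches it, so n = 3.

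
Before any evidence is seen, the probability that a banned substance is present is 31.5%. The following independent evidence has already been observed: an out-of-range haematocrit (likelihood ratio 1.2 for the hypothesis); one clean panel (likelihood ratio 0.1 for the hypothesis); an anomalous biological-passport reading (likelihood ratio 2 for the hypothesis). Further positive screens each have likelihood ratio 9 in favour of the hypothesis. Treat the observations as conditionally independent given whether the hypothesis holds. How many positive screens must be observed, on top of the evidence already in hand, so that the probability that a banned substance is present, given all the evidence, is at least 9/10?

Prior odds = 0.315/0.685 = 63/137.
Combined Bayes factor of the evidence already in hand = 1.2 × 0.1 × 2 = 0.24.
Odds after that evidence = (63/137) × 0.24 = 378/3425.
Target odds = 0.9/0.1 = 9.
Need 9ⁿ ≥ 9 ÷ (378/3425) = 3425/42.
9² = 81 falls short of 3425/42 but 9³ = 729 reaches it, so n = 3.

3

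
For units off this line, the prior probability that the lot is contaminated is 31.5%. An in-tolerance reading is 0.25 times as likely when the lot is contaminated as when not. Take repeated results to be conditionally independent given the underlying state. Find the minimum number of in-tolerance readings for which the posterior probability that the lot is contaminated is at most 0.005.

4

Prior odds = 0.315/0.685 = 63/137.
Likelihood ratio per in-tolerance reading = 0.25.
Target odds: 0.005 ÷ 0.995 = 1/199.
Need (63/137) × 0.25ⁿ ≤ 1/199, i.e. 0.25ⁿ ≤ 137/12537.
0.25³ = 0.015625 is still above 137/12537 but 0.25⁴ = 0.00390625 is at or below it, so n = 4.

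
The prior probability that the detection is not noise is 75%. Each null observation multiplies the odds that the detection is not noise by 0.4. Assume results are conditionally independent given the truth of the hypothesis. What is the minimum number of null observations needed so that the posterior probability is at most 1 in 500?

8

Prior odds = 0.75/0.25 = 3.
Likelihood ratio per null observation = 0.4.
Target odds: 0.002 ÷ 0.998 = 1/499.
Need 3 × 0.4ⁿ ≤ 1/499, i.e. 0.4ⁿ ≤ 1/1497.
0.4⁷ = 128/78125 is still above 1/1497 but 0.4⁸ = 256/390625 is at or below it, so n = 8.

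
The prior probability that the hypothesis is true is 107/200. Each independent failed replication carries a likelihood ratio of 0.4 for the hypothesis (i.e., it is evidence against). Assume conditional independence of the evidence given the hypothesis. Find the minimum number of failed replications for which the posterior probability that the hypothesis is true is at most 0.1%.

8

Prior odds = 0.535/0.465 = 107/93.
Likelihood ratio per failed replication = 0.4.
Target posterior odds = 0.001/0.999 = 1/999.
Need (107/93) × 0.4ⁿ ≤ 1/999, i.e. 0.4ⁿ ≤ 31/35631.
0.4⁷ = 128/78125 is still above 31/35631 but 0.4⁸ = 256/390625 is at or below it, so n = 8.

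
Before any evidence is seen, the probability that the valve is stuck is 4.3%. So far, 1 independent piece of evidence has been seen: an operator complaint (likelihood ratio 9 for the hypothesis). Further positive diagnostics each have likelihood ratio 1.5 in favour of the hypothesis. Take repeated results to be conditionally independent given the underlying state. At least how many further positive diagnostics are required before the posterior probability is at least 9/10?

8

Prior odds = 0.043/0.957 = 43/957.
Bayes factor of the evidence already in hand = 9.
Odds after that evidence = (43/957) × 9 = 129/319.
Target odds = 0.9/0.1 = 9.
Need 1.5ⁿ ≥ 9 ÷ (129/319) = 957/43.
1.5⁷ = 17.0859375 falls short of 957/43 but 1.5⁸ = 25.62890625 reaches it, so n = 8.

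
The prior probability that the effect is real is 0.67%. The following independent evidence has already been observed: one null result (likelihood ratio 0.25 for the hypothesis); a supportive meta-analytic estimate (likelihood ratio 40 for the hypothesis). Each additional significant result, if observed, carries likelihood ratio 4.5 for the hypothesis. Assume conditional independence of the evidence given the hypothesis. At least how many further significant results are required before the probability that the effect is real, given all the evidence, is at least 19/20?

4

Prior odds = 0.0067/0.9933 = 67/9933.
Combined Bayes factor of the evidence already in hand = 0.25 × 40 = 10.
Odds after that evidence = (67/9933) × 10 = 670/9933.
Target odds = 0.95/0.05 = 19.
Need 4.5ⁿ ≥ 19 ÷ (670/9933) = 188727/670.
4.5³ = 91.125 falls short of 188727/670 but 4.5⁴ = 410.0625 reaches it, so n = 4.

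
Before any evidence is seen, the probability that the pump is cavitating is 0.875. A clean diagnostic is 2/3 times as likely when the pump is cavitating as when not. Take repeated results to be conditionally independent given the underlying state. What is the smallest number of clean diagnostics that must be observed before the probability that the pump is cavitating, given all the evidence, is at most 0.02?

15

Prior odds: 0.875 ÷ 0.125 = 7.
Likelihood ratio per clean diagnostic = 2/3.
Target odds: 0.02 ÷ 0.98 = 1/49.
Require (2/3)ⁿ ≤ 1/49 ÷ 7 = 1/343.
(2/3)¹⁴ = 16384/4782969 is still above 1/343 but (2/3)¹⁵ = 32768/14348907 is at or below it, so n = 15.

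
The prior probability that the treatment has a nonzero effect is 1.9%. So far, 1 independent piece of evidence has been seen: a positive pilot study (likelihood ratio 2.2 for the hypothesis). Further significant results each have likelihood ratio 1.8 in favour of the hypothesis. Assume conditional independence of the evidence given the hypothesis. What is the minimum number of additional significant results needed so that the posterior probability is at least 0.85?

Prior odds = 0.019/0.981 = 19/981.
Bayes factor of the evidence already in hand = 2.2.
Odds after that evidence = (19/981) × 2.2 = 209/4905.
Target odds = 0.85/0.15 = 17/3.
Need 1.8ⁿ ≥ 17/3 ÷ (209/4905) = 27795/209.
1.8⁸ = 43046721/390625 falls short of 27795/209 but 1.8⁹ = 387420489/1953125 reaches it, so n = 9.

9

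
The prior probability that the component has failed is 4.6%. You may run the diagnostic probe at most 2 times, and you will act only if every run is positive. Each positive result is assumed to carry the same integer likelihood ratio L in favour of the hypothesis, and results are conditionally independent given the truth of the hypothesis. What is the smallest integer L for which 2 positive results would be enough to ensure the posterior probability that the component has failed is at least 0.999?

144

Prior odds = 0.046/0.954 = 23/477.
Target odds = 0.999/0.001 = 999.
Need L² ≥ 999 ÷ (23/477) = 476523/23.
143² = 20449 < 476523/23 ≤ 20736 = 144², so L = 144.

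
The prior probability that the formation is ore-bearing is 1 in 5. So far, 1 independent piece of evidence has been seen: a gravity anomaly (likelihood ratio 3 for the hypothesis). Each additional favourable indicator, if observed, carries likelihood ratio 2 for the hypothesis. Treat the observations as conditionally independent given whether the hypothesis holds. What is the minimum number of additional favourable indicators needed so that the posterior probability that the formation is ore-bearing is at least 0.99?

8

Prior odds = 0.2/0.8 = 0.25.
Bayes factor of the evidence already in hand = 3.
Odds after that evidence = 0.25 × 3 = 0.75.
Target odds = 0.99/0.01 = 99.
Need 2ⁿ ≥ 99 ÷ 0.75 = 132.
2⁷ = 128 falls short of 132 but 2⁸ = 256 reaches it, so n = 8.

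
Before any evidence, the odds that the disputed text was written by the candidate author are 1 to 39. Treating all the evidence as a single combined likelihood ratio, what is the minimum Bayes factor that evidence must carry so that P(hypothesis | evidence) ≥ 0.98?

Prior odds = 1/39.
Target odds = 0.98/0.02 = 49.
Required Bayes factor = 49 ÷ (1/39) = 1911.

1911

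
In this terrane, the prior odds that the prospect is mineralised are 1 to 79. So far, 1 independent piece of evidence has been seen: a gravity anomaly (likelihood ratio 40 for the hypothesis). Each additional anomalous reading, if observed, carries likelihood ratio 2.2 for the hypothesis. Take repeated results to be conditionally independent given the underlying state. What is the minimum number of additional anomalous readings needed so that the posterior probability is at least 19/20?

5

Prior odds = 1/79.
Bayes factor of the evidence already in hand = 40.
Odds after that evidence = (1/79) × 40 = 40/79.
Target odds = 0.95/0.05 = 19.
Need 2.2ⁿ ≥ 19 ÷ (40/79) = 37.525.
2.2⁴ = 23.4256 falls short of 37.525 but 2.2⁵ = 51.53632 reaches it, so n = 5.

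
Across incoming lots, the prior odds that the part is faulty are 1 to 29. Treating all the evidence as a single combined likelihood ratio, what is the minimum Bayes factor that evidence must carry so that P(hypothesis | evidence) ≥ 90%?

261

Prior odds = 1/29.
Target odds = 0.9/0.1 = 9.
Required Bayes factor = 9 ÷ (1/29) = 261.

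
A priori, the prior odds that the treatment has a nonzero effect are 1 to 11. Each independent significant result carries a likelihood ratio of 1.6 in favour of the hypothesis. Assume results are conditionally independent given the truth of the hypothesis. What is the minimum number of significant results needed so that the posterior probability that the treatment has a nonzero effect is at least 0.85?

9

Prior odds = 1/11.
Likelihood ratio per significant result = 1.6.
Target posterior odds = 0.85/0.15 = 17/3.
Require 1.6ⁿ ≥ 17/3 ÷ (1/11) = 187/3.
1.6⁸ = 16777216/390625 falls short of 187/3 but 1.6⁹ = 134217728/1953125 reaches it, so n = 9.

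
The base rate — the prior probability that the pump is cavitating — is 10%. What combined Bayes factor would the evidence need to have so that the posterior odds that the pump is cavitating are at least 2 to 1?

18

Prior odds = 0.1/0.9 = 1/9.
Target odds = 2.
Required Bayes factor = 2 ÷ (1/9) = 18.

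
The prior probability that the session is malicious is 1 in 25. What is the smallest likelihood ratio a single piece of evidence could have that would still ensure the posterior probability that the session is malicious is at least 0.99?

2376

Prior odds = 0.04/0.96 = 1/24.
Target odds = 0.99/0.01 = 99.
Required Bayes factor = 99 ÷ (1/24) = 2376.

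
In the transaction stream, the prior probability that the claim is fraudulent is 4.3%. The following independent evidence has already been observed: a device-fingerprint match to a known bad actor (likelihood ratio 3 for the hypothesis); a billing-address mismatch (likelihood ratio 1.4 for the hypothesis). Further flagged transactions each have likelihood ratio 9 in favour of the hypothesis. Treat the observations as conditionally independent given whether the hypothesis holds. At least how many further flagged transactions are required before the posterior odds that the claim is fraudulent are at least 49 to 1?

3

Prior odds = 0.043/0.957 = 43/957.
Combined Bayes factor of the evidence already in hand = 3 × 1.4 = 4.2.
Odds after that evidence = (43/957) × 4.2 = 301/1595.
Target odds = 49.
Need 9ⁿ ≥ 49 ÷ (301/1595) = 11165/43.
9² = 81 falls short of 11165/43 but 9³ = 729 reaches it, so n = 3.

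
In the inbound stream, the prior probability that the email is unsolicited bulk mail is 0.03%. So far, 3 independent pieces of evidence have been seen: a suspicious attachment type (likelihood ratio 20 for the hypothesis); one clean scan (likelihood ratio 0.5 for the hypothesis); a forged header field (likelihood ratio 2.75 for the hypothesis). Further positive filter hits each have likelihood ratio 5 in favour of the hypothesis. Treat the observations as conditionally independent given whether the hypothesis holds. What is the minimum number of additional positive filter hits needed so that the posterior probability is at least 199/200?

Prior odds = 0.0003/0.9997 = 3/9997.
Combined Bayes factor of the evidence already in hand = 20 × 0.5 × 2.75 = 27.5.
Odds after that evidence = (3/9997) × 27.5 = 165/19994.
Target odds = 0.995/0.005 = 199.
Need 5ⁿ ≥ 199 ÷ (165/19994) = 3978806/165.
5⁶ = 15625 falls short of 3978806/165 but 5⁷ = 78125 reaches it, so n = 7.

7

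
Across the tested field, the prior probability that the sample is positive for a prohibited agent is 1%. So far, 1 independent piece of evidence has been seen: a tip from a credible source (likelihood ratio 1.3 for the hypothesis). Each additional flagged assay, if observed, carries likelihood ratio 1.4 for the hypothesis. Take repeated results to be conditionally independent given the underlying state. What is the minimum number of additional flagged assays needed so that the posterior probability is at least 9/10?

20

Prior odds = 0.01/0.99 = 1/99.
Bayes factor of the evidence already in hand = 1.3.
Odds after that evidence = (1/99) × 1.3 = 13/990.
Target odds = 0.9/0.1 = 9.
Need 1.4ⁿ ≥ 9 ÷ (13/990) = 8910/13.
1.4¹⁹ ≈597.63 falls short of 8910/13 but 1.4²⁰ ≈836.683 reaches it, so n = 20.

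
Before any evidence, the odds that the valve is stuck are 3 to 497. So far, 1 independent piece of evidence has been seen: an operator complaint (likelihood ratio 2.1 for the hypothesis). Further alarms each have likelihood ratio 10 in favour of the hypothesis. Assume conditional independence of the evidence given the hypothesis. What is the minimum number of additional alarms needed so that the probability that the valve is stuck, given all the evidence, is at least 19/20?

4

Prior odds = 3/497.
Bayes factor of the evidence already in hand = 2.1.
Odds after that evidence = (3/497) × 2.1 = 9/710.
Target odds = 0.95/0.05 = 19.
Need 10ⁿ ≥ 19 ÷ (9/710) = 13490/9.
10³ = 1000 falls short of 13490/9 but 10⁴ = 10000 reaches it, so n = 4.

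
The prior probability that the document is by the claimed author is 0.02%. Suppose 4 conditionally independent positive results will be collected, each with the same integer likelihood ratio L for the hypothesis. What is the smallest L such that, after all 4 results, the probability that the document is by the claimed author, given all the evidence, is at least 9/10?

15

Prior odds = 0.0002/0.9998 = 1/4999.
Target odds = 0.9/0.1 = 9.
Need L⁴ ≥ 9 ÷ (1/4999) = 44991.
14⁴ = 38416 < 44991 ≤ 50625 = 15⁴, so L = 15.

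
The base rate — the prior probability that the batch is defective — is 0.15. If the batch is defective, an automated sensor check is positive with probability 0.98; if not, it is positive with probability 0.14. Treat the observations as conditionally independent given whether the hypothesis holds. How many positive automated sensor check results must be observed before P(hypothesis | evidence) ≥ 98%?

Prior odds = 0.15/0.85 = 3/17.
Likelihood ratio of a positive = 0.98/0.14 = 7.
Target odds: 0.98 ÷ 0.02 = 49.
Require 7ⁿ ≥ 49 ÷ (3/17) = 833/3.
7² = 49 falls short of 833/3 but 7³ = 343 reaches it, so n = 3.

3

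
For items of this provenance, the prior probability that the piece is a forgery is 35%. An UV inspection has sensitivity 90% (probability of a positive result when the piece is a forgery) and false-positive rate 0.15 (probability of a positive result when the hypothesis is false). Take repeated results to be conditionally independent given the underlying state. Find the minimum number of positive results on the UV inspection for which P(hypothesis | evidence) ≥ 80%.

2

Prior odds = 0.35/0.65 = 7/13.
Likelihood ratio of a positive result = 0.9/0.15 = 6.
Target posterior odds = 0.8/0.2 = 4.
Need (7/13) × 6ⁿ ≥ 4, i.e. 6ⁿ ≥ 52/7.
6¹ = 6 falls short of 52/7 but 6² = 36 reaches it, so n = 2.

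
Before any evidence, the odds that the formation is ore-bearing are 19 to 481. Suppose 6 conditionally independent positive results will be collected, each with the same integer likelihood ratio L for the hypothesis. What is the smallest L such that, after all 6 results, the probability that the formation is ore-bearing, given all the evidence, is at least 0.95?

Prior odds = 19/481.
Target odds = 0.95/0.05 = 19.
Need L⁶ ≥ 19 ÷ (19/481) = 481.
2⁶ = 64 < 481 ≤ 729 = 3⁶, so L = 3.

3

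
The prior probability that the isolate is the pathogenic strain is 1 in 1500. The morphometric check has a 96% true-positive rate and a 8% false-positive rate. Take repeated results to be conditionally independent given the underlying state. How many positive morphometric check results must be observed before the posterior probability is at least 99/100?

5

Prior odds = (1/1500)/(1499/1500) = 1/1499.
Likelihood ratio of a positive result = 0.96/0.08 = 12.
Target posterior odds = 0.99/0.01 = 99.
Need (1/1499) × 12ⁿ ≥ 99, i.e. 12ⁿ ≥ 148401.
12⁴ = 20736 falls short of 148401 but 12⁵ = 248832 reaches it, so n = 5.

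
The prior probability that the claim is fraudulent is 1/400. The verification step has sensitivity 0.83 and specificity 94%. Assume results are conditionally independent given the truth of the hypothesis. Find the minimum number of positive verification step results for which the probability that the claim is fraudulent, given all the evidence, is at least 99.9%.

5

Prior odds: 0.0025 ÷ 0.9975 = 1/399.
False-positive rate = 1 − 0.94 = 0.06; likelihood ratio of a positive = 0.83/0.06 = 83/6.
Target posterior odds = 0.999/0.001 = 999.
Need (1/399) × (83/6)ⁿ ≥ 999, i.e. (83/6)ⁿ ≥ 398601.
(83/6)⁴ = 47458321/1296 falls short of 398601 but (83/6)⁵ ≈506564 reaches it, so n = 5.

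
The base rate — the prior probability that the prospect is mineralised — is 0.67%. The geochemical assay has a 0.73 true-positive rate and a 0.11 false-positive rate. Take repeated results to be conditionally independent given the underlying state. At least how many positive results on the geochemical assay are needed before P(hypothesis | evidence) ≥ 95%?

5

Prior odds = 0.0067/0.9933 = 67/9933.
Likelihood ratio of a positive result = 0.73/0.11 = 73/11.
Target odds: 0.95 ÷ 0.05 = 19.
Require (73/11)ⁿ ≥ 19 ÷ (67/9933) = 188727/67.
(73/11)⁴ = 28398241/14641 falls short of 188727/67 but (73/11)⁵ ≈12872.1 reaches it, so n = 5.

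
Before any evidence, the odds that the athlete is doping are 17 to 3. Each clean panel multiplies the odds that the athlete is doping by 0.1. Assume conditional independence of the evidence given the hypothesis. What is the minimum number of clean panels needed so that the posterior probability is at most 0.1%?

4

Prior odds = 17/3.
Likelihood ratio per clean panel = 0.1.
Target odds: 0.001 ÷ 0.999 = 1/999.
Require 0.1ⁿ ≤ 1/999 ÷ (17/3) = 1/5661.
0.1³ = 0.001 is still above 1/5661 but 0.1⁴ = 0.0001 is at or below it, so n = 4.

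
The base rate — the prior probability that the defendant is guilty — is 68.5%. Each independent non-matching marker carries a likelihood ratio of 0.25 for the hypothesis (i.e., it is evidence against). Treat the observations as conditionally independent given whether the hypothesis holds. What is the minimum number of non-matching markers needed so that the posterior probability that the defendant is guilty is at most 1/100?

Prior odds = 0.685/0.315 = 137/63.
Likelihood ratio per non-matching marker = 0.25.
Target odds: 0.01 ÷ 0.99 = 1/99.
Require 0.25ⁿ ≤ 1/99 ÷ (137/63) = 7/1507.
0.25³ = 0.015625 is still above 7/1507 but 0.25⁴ = 0.00390625 is at or below it, so n = 4.

4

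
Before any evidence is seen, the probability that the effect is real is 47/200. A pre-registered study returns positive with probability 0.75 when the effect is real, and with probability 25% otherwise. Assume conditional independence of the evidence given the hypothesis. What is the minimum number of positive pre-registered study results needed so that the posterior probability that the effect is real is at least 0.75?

Prior odds: 0.235 ÷ 0.765 = 47/153.
Likelihood ratio of a positive result = 0.75/0.25 = 3.
Target posterior odds = 0.75/0.25 = 3.
Require 3ⁿ ≥ 3 ÷ (47/153) = 459/47.
3² = 9 falls short of 459/47 but 3³ = 27 reaches it, so n = 3.

3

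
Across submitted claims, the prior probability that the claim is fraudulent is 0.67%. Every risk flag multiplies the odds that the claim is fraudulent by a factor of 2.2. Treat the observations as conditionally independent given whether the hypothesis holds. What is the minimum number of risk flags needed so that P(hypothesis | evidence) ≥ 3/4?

8

Prior odds = 0.0067/0.9933 = 67/9933.
Likelihood ratio per risk flag = 2.2.
Target posterior odds = 0.75/0.25 = 3.
Require 2.2ⁿ ≥ 3 ÷ (67/9933) = 29799/67.
2.2⁷ = 19487171/78125 falls short of 29799/67 but 2.2⁸ = 214358881/390625 reaches it, so n = 8.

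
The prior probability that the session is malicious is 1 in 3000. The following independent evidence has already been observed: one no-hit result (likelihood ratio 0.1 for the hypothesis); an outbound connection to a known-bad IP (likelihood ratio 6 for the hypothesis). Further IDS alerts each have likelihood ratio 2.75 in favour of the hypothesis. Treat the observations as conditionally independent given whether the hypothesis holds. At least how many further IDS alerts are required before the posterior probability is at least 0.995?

Prior odds = (1/3000)/(2999/3000) = 1/2999.
Combined Bayes factor of the evidence already in hand = 0.1 × 6 = 0.6.
Odds after that evidence = (1/2999) × 0.6 = 3/14995.
Target odds = 0.995/0.005 = 199.
Need 2.75ⁿ ≥ 199 ÷ (3/14995) = 2984005/3.
2.75¹³ ≈514428 falls short of 2984005/3 but 2.75¹⁴ ≈1.41468e+06 reaches it, so n = 14.

14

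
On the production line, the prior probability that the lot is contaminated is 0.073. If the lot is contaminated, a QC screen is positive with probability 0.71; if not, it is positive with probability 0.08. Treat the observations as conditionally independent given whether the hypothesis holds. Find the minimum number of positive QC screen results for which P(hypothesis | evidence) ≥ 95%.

3

Prior odds = 0.073/0.927 = 73/927.
Likelihood ratio of a positive = 0.71/0.08 = 8.875.
Target posterior odds = 0.95/0.05 = 19.
Need (73/927) × 8.875ⁿ ≥ 19, i.e. 8.875ⁿ ≥ 17613/73.
8.875² = 78.765625 falls short of 17613/73 but 8.875³ = 357911/512 reaches it, so n = 3.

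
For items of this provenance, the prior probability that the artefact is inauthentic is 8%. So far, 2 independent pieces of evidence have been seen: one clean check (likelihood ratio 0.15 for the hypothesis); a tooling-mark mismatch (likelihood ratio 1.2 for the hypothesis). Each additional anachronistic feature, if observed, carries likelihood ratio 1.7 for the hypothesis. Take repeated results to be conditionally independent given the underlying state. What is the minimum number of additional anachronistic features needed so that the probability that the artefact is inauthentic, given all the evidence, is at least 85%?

Prior odds = 0.08/0.92 = 2/23.
Combined Bayes factor of the evidence already in hand = 0.15 × 1.2 = 0.18.
Odds after that evidence = (2/23) × 0.18 = 9/575.
Target odds = 0.85/0.15 = 17/3.
Need 1.7ⁿ ≥ 17/3 ÷ (9/575) = 9775/27.
1.7¹¹ ≈342.719 falls short of 9775/27 but 1.7¹² ≈582.622 reaches it, so n = 12.

12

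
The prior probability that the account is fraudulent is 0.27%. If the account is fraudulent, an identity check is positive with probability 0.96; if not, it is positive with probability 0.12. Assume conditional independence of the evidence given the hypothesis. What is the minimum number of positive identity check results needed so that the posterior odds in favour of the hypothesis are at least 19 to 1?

Prior odds: 0.0027 ÷ 0.9973 = 27/9973.
Likelihood ratio of a positive = 0.96/0.12 = 8.
Target odds = 19.
Require 8ⁿ ≥ 19 ÷ (27/9973) = 189487/27.
8⁴ = 4096 falls short of 189487/27 but 8⁵ = 32768 reaches it, so n = 5.

5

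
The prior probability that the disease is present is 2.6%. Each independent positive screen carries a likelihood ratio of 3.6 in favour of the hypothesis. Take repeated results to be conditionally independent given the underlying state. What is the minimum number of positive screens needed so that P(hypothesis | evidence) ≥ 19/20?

6

Prior odds: 0.026 ÷ 0.974 = 13/487.
Likelihood ratio per positive screen = 3.6.
Target posterior odds = 0.95/0.05 = 19.
Need (13/487) × 3.6ⁿ ≥ 19, i.e. 3.6ⁿ ≥ 9253/13.
3.6⁵ = 604.66176 falls short of 9253/13 but 3.6⁶ = 34012224/15625 reaches it, so n = 6.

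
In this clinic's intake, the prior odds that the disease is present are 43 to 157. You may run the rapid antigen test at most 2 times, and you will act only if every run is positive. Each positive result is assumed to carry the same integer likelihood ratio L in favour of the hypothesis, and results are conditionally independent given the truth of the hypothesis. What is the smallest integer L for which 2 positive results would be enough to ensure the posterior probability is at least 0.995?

27

Prior odds = 43/157.
Target odds = 0.995/0.005 = 199.
Need L² ≥ 199 ÷ (43/157) = 31243/43.
26² = 676 < 31243/43 ≤ 729 = 27², so L = 27.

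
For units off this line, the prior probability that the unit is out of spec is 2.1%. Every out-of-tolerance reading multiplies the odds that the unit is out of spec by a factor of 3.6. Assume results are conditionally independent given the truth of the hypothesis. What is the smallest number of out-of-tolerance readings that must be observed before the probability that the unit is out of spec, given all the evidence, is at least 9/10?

Prior odds = 0.021/0.979 = 21/979.
Likelihood ratio per out-of-tolerance reading = 3.6.
Target posterior odds = 0.9/0.1 = 9.
Require 3.6ⁿ ≥ 9 ÷ (21/979) = 2937/7.
3.6⁴ = 167.9616 falls short of 2937/7 but 3.6⁵ = 604.66176 reaches it, so n = 5.

5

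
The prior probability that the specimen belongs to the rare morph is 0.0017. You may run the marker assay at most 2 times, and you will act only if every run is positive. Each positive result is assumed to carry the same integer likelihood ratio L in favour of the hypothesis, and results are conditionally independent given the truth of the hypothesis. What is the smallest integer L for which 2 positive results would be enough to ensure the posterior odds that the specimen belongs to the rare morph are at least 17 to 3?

Prior odds = 0.0017/0.9983 = 17/9983.
Target odds = 17/3.
Need L² ≥ 17/3 ÷ (17/9983) = 9983/3.
57² = 3249 < 9983/3 ≤ 3364 = 58², so L = 58.

58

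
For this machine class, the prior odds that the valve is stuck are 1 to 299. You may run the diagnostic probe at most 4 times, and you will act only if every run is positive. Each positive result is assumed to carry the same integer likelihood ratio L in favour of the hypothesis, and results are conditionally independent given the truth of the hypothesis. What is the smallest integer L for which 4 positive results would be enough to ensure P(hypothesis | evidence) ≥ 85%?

7

Prior odds = 1/299.
Target odds = 0.85/0.15 = 17/3.
Need L⁴ ≥ 17/3 ÷ (1/299) = 5083/3.
6⁴ = 1296 < 5083/3 ≤ 2401 = 7⁴, so L = 7.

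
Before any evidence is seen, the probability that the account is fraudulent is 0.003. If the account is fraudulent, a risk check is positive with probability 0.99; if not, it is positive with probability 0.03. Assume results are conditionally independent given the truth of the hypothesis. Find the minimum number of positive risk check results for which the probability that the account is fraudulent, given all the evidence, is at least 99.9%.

4

Prior odds: 0.003 ÷ 0.997 = 3/997.
Likelihood ratio of a positive = 0.99/0.03 = 33.
Target odds: 0.999 ÷ 0.001 = 999.
Require 33ⁿ ≥ 999 ÷ (3/997) = 332001.
33³ = 35937 falls short of 332001 but 33⁴ = 1185921 reaches it, so n = 4.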